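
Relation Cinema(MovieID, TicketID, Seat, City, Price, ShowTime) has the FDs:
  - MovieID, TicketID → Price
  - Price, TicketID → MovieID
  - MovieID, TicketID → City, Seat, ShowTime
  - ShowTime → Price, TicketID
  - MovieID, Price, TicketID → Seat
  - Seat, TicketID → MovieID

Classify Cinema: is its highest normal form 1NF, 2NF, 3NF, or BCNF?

Candidate keys: {MovieID, TicketID}, {Price, TicketID}, {Seat, TicketID}, {ShowTime}. Prime attributes: {MovieID, Price, Seat, ShowTime, TicketID}.
The left-hand side of every FD is a superkey, so BCNF is satisfied.

BCNF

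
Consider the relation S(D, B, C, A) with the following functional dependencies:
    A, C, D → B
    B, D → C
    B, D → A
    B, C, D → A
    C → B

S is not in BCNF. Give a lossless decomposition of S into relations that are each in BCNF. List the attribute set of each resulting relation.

Candidate keys of the original relation: {B, D}, {C, D}.
In {A, B, C, D}, {C} is not a superkey ({C}⁺ restricted to this set is {B, C}), so split on C → B into {B, C} and {A, C, D}.
{B, C} has no BCNF violation.
{A, C, D} has no BCNF violation.

{A, C, D}; {B, C}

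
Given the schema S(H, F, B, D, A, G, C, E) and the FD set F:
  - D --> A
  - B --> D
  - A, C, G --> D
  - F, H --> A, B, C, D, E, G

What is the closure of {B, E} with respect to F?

Start with {B, E}.
B --> D applies; add {D} → now {B, D, E}.
D --> A applies; add {A} → now {A, B, D, E}.
No further FD applies.

{A, B, D, E}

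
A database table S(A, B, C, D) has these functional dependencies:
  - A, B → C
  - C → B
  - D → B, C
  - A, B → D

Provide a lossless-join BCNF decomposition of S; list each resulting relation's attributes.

{A, D}; {B, C}; {C, D}

Candidate keys of the original relation: {A, B}, {A, C}, {A, D}.
In {A, B, C, D}, {C} is not a superkey ({C}⁺ restricted to this set is {B, C}), so split on C → B into {B, C} and {A, C, D}.
{B, C} is in BCNF.
In {A, C, D}, {D} is not a superkey ({D}⁺ restricted to this set is {C, D}), so split on D → C into {C, D} and {A, D}.
{C, D} is in BCNF.
{A, D} is in BCNF.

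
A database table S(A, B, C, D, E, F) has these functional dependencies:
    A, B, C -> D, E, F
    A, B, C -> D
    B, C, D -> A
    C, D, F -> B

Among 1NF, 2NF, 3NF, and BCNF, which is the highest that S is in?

BCNF

Candidate keys: {A, B, C}, {B, C, D}, {C, D, F}. Prime attributes: {A, B, C, D, F}.
Every FD has a superkey on the left, so the relation is in BCNF.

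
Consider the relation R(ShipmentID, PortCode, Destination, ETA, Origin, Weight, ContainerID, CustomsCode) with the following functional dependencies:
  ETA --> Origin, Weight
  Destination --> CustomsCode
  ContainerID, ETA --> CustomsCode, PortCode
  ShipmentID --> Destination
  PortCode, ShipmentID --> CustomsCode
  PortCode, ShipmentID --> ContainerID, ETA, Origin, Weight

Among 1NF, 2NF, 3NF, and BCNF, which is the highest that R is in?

1NF

Candidate keys: {ContainerID, ETA, ShipmentID}, {PortCode, ShipmentID}. Prime attributes: {ContainerID, ETA, PortCode, ShipmentID}.
For ETA --> Origin, Weight we have {ETA}⁺ = {ETA, Origin, Weight}; {ETA} is not a superkey, so BCNF fails.
Because {Origin, Weight} are non-prime and the left side of ETA --> Origin, Weight is not a superkey, the relation is not in 3NF.
The proper key subset {ShipmentID} of {PortCode, ShipmentID} determines non-prime {CustomsCode, Destination}, so the relation is not even in 2NF.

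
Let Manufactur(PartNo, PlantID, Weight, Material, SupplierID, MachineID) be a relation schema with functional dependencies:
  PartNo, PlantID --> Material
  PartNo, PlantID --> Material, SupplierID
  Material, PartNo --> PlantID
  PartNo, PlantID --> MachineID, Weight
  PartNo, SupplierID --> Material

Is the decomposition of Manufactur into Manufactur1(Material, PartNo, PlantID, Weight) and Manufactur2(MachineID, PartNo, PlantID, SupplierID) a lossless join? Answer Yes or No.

The shared attributes are {PartNo, PlantID} and {PartNo, PlantID}⁺ = {MachineID, Material, PartNo, PlantID, SupplierID, Weight}.
Manufactur1 is contained in that closure, so Manufactur1 ∩ Manufactur2 --> Manufactur1 holds and the join is lossless.

Yes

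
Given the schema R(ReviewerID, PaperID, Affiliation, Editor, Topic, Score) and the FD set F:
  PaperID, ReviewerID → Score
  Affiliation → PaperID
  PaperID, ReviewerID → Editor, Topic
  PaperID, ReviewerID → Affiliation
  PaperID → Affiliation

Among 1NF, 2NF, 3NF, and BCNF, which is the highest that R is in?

3NF

Candidate keys: {Affiliation, ReviewerID}, {PaperID, ReviewerID}. Prime attributes: {Affiliation, PaperID, ReviewerID}.
Affiliation → PaperID breaks BCNF: {Affiliation}⁺ = {Affiliation, PaperID}, so {Affiliation} is not a superkey.
But every attribute on its right side ({PaperID}) is prime, and the same holds for every other non-superkey FD, so 3NF still holds.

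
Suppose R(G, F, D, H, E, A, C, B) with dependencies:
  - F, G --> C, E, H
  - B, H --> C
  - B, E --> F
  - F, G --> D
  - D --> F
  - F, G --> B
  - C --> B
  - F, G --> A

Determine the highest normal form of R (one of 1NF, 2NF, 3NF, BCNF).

Candidate keys: {B, E, G}, {C, E, G}, {D, G}, {F, G}. Prime attributes: {B, C, D, E, F, G}.
B, H --> C breaks BCNF: {B, H}⁺ = {B, C, H}, so {B, H} is not a superkey.
Its right-hand attributes {C} are all prime, as are those of every other non-superkey FD — the relation is in 3NF.

3NF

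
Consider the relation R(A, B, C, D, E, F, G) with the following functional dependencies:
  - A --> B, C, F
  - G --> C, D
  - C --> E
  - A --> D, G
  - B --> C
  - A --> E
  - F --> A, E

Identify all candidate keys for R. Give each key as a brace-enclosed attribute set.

{A}, {F}

{A}⁺ = {A, B, C, D, E, F, G} — all of the relation — so {A} is a candidate key.
{F}⁺ = {A, B, C, D, E, F, G} — all of the relation — so {F} is a candidate key.
Any other superkey properly contains one of these, so there are no further candidate keys.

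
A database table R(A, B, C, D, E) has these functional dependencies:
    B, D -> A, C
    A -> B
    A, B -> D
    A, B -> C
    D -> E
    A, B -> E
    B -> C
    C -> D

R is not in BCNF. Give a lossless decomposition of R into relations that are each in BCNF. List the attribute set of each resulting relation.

{A, B, C}; {C, D}; {D, E}

Candidate keys of the original relation: {A}, {B}.
Within {A, B, C, D, E}: {D}⁺ ∩ {A, B, C, D, E} = {D, E}, not the whole set, so D -> E violates BCNF; decompose into {D, E} and {A, B, C, D}.
{D, E}: every determinant is a superkey — BCNF.
Within {A, B, C, D}: {C}⁺ ∩ {A, B, C, D} = {C, D}, not the whole set, so C -> D violates BCNF; decompose into {C, D} and {A, B, C}.
{C, D}: every determinant is a superkey — BCNF.
{A, B, C}: every determinant is a superkey — BCNF.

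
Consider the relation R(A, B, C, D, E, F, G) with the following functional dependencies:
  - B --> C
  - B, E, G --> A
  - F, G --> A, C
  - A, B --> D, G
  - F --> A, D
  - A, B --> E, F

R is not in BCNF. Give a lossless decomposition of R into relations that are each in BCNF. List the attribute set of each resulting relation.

{A, D, F}; {B, C}; {B, E, F, G}

Candidate keys of the original relation: {A, B}, {B, E, G}, {B, F}.
Within {A, B, C, D, E, F, G}: {B}⁺ ∩ {A, B, C, D, E, F, G} = {B, C}, not the whole set, so B --> C violates BCNF; decompose into {B, C} and {A, B, D, E, F, G}.
{B, C}: every determinant is a superkey — BCNF.
Within {A, B, D, E, F, G}: {F, G}⁺ ∩ {A, B, D, E, F, G} = {A, D, F, G}, not the whole set, so F, G --> A, D violates BCNF; decompose into {A, D, F, G} and {B, E, F, G}.
Within {A, D, F, G}: {F}⁺ ∩ {A, D, F, G} = {A, D, F}, not the whole set, so F --> A, D violates BCNF; decompose into {A, D, F} and {F, G}.
{A, D, F}: every determinant is a superkey — BCNF.
{F, G}: every determinant is a superkey — BCNF.
{B, E, F, G}: every determinant is a superkey — BCNF.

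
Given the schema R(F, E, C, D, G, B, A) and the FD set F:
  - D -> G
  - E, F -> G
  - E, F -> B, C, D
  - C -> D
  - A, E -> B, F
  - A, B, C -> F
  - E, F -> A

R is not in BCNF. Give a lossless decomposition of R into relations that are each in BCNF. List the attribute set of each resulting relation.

Candidate keys of the original relation: {A, E}, {E, F}.
{A, B, C, D, E, F, G}: {D} determines {D, G} here but is not a superkey — split on D -> G, giving {D, G} and {A, B, C, D, E, F}.
{D, G} has no BCNF violation.
{A, B, C, D, E, F}: {C} determines {C, D} here but is not a superkey — split on C -> D, giving {C, D} and {A, B, C, E, F}.
{C, D} has no BCNF violation.
{A, B, C, E, F}: {A, B, C} determines {A, B, C, F} here but is not a superkey — split on A, B, C -> F, giving {A, B, C, F} and {A, B, C, E}.
{A, B, C, F} has no BCNF violation.
{A, B, C, E} has no BCNF violation.

{A, B, C, E}; {A, B, C, F}; {C, D}; {D, G}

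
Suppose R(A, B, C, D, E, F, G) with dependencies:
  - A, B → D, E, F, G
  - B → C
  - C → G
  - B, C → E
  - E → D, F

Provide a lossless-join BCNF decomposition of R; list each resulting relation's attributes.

{A, B}; {B, C, E}; {C, G}; {D, E, F}

Candidate key of the original relation: {A, B}.
In {A, B, C, D, E, F, G}, {B} is not a superkey ({B}⁺ restricted to this set is {B, C, D, E, F, G}), so split on B → C, D, E, F, G into {B, C, D, E, F, G} and {A, B}.
In {B, C, D, E, F, G}, {C} is not a superkey ({C}⁺ restricted to this set is {C, G}), so split on C → G into {C, G} and {B, C, D, E, F}.
{C, G} is in BCNF.
In {B, C, D, E, F}, {E} is not a superkey ({E}⁺ restricted to this set is {D, E, F}), so split on E → D, F into {D, E, F} and {B, C, E}.
{D, E, F} is in BCNF.
{B, C, E} is in BCNF.
{A, B} is in BCNF.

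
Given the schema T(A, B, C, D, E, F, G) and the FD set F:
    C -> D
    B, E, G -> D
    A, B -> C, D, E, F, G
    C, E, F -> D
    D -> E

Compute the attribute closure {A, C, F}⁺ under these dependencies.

Start with {A, C, F}.
C -> D applies; add {D} → now {A, C, D, F}.
D -> E applies; add {E} → now {A, C, D, E, F}.
No further FD applies.

{A, C, D, E, F}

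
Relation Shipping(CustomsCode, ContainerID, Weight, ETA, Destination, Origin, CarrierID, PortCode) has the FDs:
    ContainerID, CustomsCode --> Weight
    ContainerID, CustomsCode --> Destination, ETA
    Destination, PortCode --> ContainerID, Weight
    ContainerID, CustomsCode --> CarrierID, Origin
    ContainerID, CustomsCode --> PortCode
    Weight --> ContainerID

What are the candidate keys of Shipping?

{ContainerID, CustomsCode}, {CustomsCode, Destination, PortCode}, {CustomsCode, Weight}

No FD produces {CustomsCode}, so it must be in every candidate key.
{ContainerID, CustomsCode}⁺ = {CarrierID, ContainerID, CustomsCode, Destination, ETA, Origin, PortCode, Weight} — all of the relation — so {ContainerID, CustomsCode} is a candidate key.
{CustomsCode, Weight}⁺ = {CarrierID, ContainerID, CustomsCode, Destination, ETA, Origin, PortCode, Weight} — all of the relation — so {CustomsCode, Weight} is a candidate key.
{CustomsCode, Destination, PortCode}⁺ = {CarrierID, ContainerID, CustomsCode, Destination, ETA, Origin, PortCode, Weight} — all of the relation — so {CustomsCode, Destination, PortCode} is a candidate key.
These are minimal and exhaustive — every other superkey contains one of them.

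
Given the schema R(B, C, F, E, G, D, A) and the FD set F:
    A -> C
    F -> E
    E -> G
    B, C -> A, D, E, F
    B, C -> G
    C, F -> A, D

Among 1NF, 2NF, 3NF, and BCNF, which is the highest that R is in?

Candidate keys: {A, B}, {B, C}. Prime attributes: {A, B, C}.
For A -> C we have {A}⁺ = {A, C}; {A} is not a superkey, so BCNF fails.
Because {E} is non-prime and the left side of F -> E is not a superkey, the relation is not in 3NF.
Checking every proper subset of each key, none determines a non-prime attribute — 2NF is satisfied.

2NF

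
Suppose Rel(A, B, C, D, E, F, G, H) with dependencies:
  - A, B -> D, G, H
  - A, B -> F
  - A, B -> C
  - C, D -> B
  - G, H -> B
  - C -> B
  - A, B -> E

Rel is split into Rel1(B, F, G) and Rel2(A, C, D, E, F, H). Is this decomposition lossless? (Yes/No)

No

Rel1 ∩ Rel2 = {F}; its closure under F is {F}.
Rel1 ⊄ {F} and Rel2 ⊄ {F}, so the split is lossy.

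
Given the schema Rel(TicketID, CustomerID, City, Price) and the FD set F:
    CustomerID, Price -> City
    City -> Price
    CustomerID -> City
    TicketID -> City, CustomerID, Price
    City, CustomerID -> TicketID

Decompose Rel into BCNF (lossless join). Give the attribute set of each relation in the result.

{City, CustomerID, TicketID}; {City, Price}

Candidate keys of the original relation: {CustomerID}, {TicketID}.
In {City, CustomerID, Price, TicketID}, {City} is not a superkey ({City}⁺ restricted to this set is {City, Price}), so split on City -> Price into {City, Price} and {City, CustomerID, TicketID}.
{City, Price} has no BCNF violation.
{City, CustomerID, TicketID} has no BCNF violation.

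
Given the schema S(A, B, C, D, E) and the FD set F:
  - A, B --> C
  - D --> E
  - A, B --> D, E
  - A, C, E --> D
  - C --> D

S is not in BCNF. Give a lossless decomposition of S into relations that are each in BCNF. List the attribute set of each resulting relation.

{A, B, C}; {C, D}; {D, E}

Candidate key of the original relation: {A, B}.
{A, B, C, D, E}: {D} determines {D, E} here but is not a superkey — split on D --> E, giving {D, E} and {A, B, C, D}.
{D, E}: every determinant is a superkey — BCNF.
{A, B, C, D}: {C} determines {C, D} here but is not a superkey — split on C --> D, giving {C, D} and {A, B, C}.
{C, D}: every determinant is a superkey — BCNF.
{A, B, C}: every determinant is a superkey — BCNF.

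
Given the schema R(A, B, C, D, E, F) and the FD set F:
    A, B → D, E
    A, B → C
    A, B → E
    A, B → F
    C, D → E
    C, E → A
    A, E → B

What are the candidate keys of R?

{A, B} is a candidate key since {A, B}⁺ = {A, B, C, D, E, F} covers every attribute.
{A, E} is a candidate key since {A, E}⁺ = {A, B, C, D, E, F} covers every attribute.
{C, D} is a candidate key since {C, D}⁺ = {A, B, C, D, E, F} covers every attribute.
{C, E} is a candidate key since {C, E}⁺ = {A, B, C, D, E, F} covers every attribute.
Any other superkey properly contains one of these, so there are no further candidate keys.

{A, B}, {A, E}, {C, D}, {C, E}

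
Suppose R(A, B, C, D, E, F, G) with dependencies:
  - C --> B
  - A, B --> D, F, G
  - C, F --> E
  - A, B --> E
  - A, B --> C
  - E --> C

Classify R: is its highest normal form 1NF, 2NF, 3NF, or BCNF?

3NF

Candidate keys: {A, B}, {A, C}, {A, E}. Prime attributes: {A, B, C, E}.
C --> B breaks BCNF: {C}⁺ = {B, C}, so {C} is not a superkey.
Its right-hand attributes {B} are all prime, as are those of every other non-superkey FD — the relation is in 3NF.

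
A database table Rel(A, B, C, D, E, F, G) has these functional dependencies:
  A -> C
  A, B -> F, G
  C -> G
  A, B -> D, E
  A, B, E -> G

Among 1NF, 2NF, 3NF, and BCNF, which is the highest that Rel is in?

Candidate key: {A, B}. Prime attributes: {A, B}.
A -> C: {A}⁺ = {A, C, G}, which is not all of the attributes, so the left side is not a superkey — BCNF is violated.
A -> C has non-prime {C} on the right and a non-superkey on the left, so 3NF fails.
{A} is a proper subset of the key {A, B}, and {A}⁺ contains the non-prime attributes {C, G} — a partial dependency, so 2NF is violated.

1NF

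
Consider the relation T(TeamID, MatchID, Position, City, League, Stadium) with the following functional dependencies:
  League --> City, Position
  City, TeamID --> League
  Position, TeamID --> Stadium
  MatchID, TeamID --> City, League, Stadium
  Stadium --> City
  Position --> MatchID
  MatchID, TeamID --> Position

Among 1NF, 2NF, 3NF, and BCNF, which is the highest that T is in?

Candidate keys: {City, TeamID}, {League, TeamID}, {MatchID, TeamID}, {Position, TeamID}, {Stadium, TeamID}. Prime attributes: {City, League, MatchID, Position, Stadium, TeamID}.
League --> City, Position: {League}⁺ = {City, League, MatchID, Position}, which is not all of the attributes, so the left side is not a superkey — BCNF is violated.
But every attribute on its right side ({City, Position}) is prime, and the same holds for every other non-superkey FD, so 3NF still holds.

3NF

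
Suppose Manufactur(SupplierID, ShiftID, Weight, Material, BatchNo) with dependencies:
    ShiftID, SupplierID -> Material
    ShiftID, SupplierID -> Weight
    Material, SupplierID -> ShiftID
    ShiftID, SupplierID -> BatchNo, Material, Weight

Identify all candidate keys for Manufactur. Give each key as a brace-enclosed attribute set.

Attributes never on any right-hand side: {SupplierID} — every candidate key must contain it.
{Material, SupplierID}⁺ = {BatchNo, Material, ShiftID, SupplierID, Weight}, which is every attribute, so {Material, SupplierID} is a candidate key.
{ShiftID, SupplierID}⁺ = {BatchNo, Material, ShiftID, SupplierID, Weight}, which is every attribute, so {ShiftID, SupplierID} is a candidate key.
No proper subset of any of these is a key, and no other minimal superkey exists.

{Material, SupplierID}, {ShiftID, SupplierID}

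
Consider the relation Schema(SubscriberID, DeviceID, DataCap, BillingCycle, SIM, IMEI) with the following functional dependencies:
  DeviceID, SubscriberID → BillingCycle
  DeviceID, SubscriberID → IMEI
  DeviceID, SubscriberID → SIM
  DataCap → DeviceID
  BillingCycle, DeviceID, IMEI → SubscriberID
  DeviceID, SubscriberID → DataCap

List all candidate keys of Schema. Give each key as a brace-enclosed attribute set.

{DataCap, SubscriberID}⁺ = {BillingCycle, DataCap, DeviceID, IMEI, SIM, SubscriberID}, which is every attribute, so {DataCap, SubscriberID} is a candidate key.
{DeviceID, SubscriberID}⁺ = {BillingCycle, DataCap, DeviceID, IMEI, SIM, SubscriberID}, which is every attribute, so {DeviceID, SubscriberID} is a candidate key.
{BillingCycle, DataCap, IMEI}⁺ = {BillingCycle, DataCap, DeviceID, IMEI, SIM, SubscriberID}, which is every attribute, so {BillingCycle, DataCap, IMEI} is a candidate key.
{BillingCycle, DeviceID, IMEI}⁺ = {BillingCycle, DataCap, DeviceID, IMEI, SIM, SubscriberID}, which is every attribute, so {BillingCycle, DeviceID, IMEI} is a candidate key.
These are minimal and exhaustive — every other superkey contains one of them.

{BillingCycle, DataCap, IMEI}, {BillingCycle, DeviceID, IMEI}, {DataCap, SubscriberID}, {DeviceID, SubscriberID}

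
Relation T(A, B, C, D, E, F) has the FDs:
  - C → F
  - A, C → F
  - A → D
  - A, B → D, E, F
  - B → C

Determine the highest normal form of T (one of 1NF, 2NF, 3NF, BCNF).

Candidate key: {A, B}. Prime attributes: {A, B}.
C → F: {C}⁺ = {C, F}, which is not all of the attributes, so the left side is not a superkey — BCNF is violated.
C → F determines the non-prime attribute {F} from a non-superkey — 3NF is violated.
The proper key subset {A} of {A, B} determines non-prime {D}, so the relation is not even in 2NF.

1NF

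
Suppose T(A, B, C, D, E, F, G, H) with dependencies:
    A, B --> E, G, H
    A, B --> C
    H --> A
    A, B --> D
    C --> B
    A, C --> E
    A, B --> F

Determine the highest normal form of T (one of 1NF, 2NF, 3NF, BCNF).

Candidate keys: {A, B}, {A, C}, {B, H}, {C, H}. Prime attributes: {A, B, C, H}.
For H --> A we have {H}⁺ = {A, H}; {H} is not a superkey, so BCNF fails.
Its right-hand attributes {A} are all prime, as are those of every other non-superkey FD — the relation is in 3NF.

3NF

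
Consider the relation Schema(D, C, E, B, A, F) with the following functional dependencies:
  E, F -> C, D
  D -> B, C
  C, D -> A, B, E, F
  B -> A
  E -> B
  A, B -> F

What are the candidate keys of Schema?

{D}, {E}

{D}⁺ = {A, B, C, D, E, F}, which is every attribute, so {D} is a candidate key.
{E}⁺ = {A, B, C, D, E, F}, which is every attribute, so {E} is a candidate key.
These are minimal and exhaustive — every other superkey contains one of them.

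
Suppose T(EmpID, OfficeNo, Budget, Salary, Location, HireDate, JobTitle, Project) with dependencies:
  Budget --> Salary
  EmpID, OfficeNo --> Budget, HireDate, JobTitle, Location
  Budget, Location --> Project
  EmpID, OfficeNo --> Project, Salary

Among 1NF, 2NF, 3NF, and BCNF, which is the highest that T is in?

Candidate key: {EmpID, OfficeNo}. Prime attributes: {EmpID, OfficeNo}.
For Budget --> Salary we have {Budget}⁺ = {Budget, Salary}; {Budget} is not a superkey, so BCNF fails.
Budget --> Salary determines the non-prime attribute {Salary} from a non-superkey — 3NF is violated.
No non-prime attribute depends on a proper subset of any candidate key, so 2NF holds.

2NF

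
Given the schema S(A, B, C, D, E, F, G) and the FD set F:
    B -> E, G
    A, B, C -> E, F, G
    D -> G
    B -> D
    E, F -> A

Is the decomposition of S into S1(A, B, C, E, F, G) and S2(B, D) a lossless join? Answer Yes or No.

Common attributes: {B}; their closure is {B, D, E, G}.
Since S2 ⊆ {B, D, E, G}, the intersection is a superkey of S2; the decomposition is lossless.

Yes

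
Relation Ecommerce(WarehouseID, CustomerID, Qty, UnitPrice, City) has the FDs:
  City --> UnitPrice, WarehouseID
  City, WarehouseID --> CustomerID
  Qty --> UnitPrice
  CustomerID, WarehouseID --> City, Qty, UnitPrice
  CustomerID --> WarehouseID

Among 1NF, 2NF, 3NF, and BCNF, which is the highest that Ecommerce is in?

2NF

Candidate keys: {City}, {CustomerID}. Prime attributes: {City, CustomerID}.
Qty --> UnitPrice breaks BCNF: {Qty}⁺ = {Qty, UnitPrice}, so {Qty} is not a superkey.
Qty --> UnitPrice determines the non-prime attribute {UnitPrice} from a non-superkey — 3NF is violated.
All keys have size 1, which rules out partial dependencies — 2NF is satisfied.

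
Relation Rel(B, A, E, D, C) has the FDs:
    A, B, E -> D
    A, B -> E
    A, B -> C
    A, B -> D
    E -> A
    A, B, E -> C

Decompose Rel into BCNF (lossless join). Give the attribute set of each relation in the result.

{A, E}; {B, C, D, E}

Candidate keys of the original relation: {A, B}, {B, E}.
In {A, B, C, D, E}, {E} is not a superkey ({E}⁺ restricted to this set is {A, E}), so split on E -> A into {A, E} and {B, C, D, E}.
{A, E}: every determinant is a superkey — BCNF.
{B, C, D, E}: every determinant is a superkey — BCNF.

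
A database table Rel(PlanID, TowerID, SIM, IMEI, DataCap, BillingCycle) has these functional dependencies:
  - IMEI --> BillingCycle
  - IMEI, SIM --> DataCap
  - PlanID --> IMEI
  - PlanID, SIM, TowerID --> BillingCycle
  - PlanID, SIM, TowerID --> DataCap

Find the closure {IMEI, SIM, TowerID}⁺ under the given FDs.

{BillingCycle, DataCap, IMEI, SIM, TowerID}

Start with {IMEI, SIM, TowerID}.
IMEI --> BillingCycle applies; add {BillingCycle} → now {BillingCycle, IMEI, SIM, TowerID}.
IMEI, SIM --> DataCap applies; add {DataCap} → now {BillingCycle, DataCap, IMEI, SIM, TowerID}.
No further FD applies.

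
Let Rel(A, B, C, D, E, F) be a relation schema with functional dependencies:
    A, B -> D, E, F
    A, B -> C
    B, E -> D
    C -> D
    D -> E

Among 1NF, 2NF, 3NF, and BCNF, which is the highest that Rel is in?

2NF

Candidate key: {A, B}. Prime attributes: {A, B}.
For B, E -> D we have {B, E}⁺ = {B, D, E}; {B, E} is not a superkey, so BCNF fails.
B, E -> D determines the non-prime attribute {D} from a non-superkey — 3NF is violated.
No proper subset of a key has a non-prime attribute in its closure, so there is no partial dependency; 2NF holds.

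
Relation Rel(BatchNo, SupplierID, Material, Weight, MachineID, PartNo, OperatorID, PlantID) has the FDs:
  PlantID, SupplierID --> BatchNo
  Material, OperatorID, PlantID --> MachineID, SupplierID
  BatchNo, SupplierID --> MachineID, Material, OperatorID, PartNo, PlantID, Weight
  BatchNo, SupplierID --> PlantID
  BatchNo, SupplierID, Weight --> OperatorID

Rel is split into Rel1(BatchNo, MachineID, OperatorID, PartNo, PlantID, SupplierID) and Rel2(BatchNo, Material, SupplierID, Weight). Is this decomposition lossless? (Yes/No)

Yes

The shared attributes are {BatchNo, SupplierID} and {BatchNo, SupplierID}⁺ = {BatchNo, MachineID, Material, OperatorID, PartNo, PlantID, SupplierID, Weight}.
Rel1 is contained in that closure, so Rel1 ∩ Rel2 --> Rel1 holds and the join is lossless.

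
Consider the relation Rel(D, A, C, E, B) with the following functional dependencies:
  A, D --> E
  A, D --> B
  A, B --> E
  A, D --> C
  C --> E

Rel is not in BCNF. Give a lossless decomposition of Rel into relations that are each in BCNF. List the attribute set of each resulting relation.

Candidate key of the original relation: {A, D}.
Within {A, B, C, D, E}: {A, B}⁺ ∩ {A, B, C, D, E} = {A, B, E}, not the whole set, so A, B --> E violates BCNF; decompose into {A, B, E} and {A, B, C, D}.
{A, B, E} has no BCNF violation.
{A, B, C, D} has no BCNF violation.

{A, B, C, D}; {A, B, E}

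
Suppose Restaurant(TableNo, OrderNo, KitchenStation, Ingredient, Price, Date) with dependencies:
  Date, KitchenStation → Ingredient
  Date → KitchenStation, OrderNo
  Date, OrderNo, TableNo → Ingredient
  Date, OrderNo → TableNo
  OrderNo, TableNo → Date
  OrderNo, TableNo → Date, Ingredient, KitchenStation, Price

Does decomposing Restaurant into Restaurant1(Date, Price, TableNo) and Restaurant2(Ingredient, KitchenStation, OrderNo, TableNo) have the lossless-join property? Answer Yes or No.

No

Restaurant1 ∩ Restaurant2 = {TableNo}; its closure under F is {TableNo}.
The closure covers neither Restaurant1 nor Restaurant2 entirely; the join is not lossless.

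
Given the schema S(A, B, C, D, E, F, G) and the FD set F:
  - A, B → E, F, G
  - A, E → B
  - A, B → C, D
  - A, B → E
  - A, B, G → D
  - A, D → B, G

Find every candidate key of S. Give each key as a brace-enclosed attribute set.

{A, B}, {A, D}, {A, E}

No FD produces {A}, so it must be in every candidate key.
{A, B} is a candidate key since {A, B}⁺ = {A, B, C, D, E, F, G} covers every attribute.
{A, D} is a candidate key since {A, D}⁺ = {A, B, C, D, E, F, G} covers every attribute.
{A, E} is a candidate key since {A, E}⁺ = {A, B, C, D, E, F, G} covers every attribute.
No proper subset of any of these is a key, and no other minimal superkey exists.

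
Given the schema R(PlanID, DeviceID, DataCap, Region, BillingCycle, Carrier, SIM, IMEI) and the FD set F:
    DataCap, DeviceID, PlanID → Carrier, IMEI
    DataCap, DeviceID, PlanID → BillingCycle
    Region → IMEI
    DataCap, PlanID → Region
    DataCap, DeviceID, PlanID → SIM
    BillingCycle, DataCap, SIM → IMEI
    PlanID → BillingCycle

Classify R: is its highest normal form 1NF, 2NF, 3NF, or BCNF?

Candidate key: {DataCap, DeviceID, PlanID}. Prime attributes: {DataCap, DeviceID, PlanID}.
For Region → IMEI we have {Region}⁺ = {IMEI, Region}; {Region} is not a superkey, so BCNF fails.
Region → IMEI determines the non-prime attribute {IMEI} from a non-superkey — 3NF is violated.
The proper key subset {PlanID} of {DataCap, DeviceID, PlanID} determines non-prime {BillingCycle}, so the relation is not even in 2NF.

1NF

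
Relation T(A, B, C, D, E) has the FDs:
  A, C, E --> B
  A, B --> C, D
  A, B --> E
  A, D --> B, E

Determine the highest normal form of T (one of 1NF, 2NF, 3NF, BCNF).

Candidate keys: {A, B}, {A, C, E}, {A, D}. Prime attributes: {A, B, C, D, E}.
Each dependency's left side is a superkey — BCNF holds.

BCNF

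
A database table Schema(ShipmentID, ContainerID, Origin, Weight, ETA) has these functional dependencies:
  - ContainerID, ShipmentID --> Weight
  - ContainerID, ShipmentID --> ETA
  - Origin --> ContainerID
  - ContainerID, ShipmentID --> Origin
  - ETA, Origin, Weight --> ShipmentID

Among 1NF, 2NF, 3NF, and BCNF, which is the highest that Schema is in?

Candidate keys: {ContainerID, ShipmentID}, {ETA, Origin, Weight}, {Origin, ShipmentID}. Prime attributes: {ContainerID, ETA, Origin, ShipmentID, Weight}.
For Origin --> ContainerID we have {Origin}⁺ = {ContainerID, Origin}; {Origin} is not a superkey, so BCNF fails.
Since {ContainerID} ⊆ prime attributes and every other non-superkey FD also has a prime right side, the schema is in 3NF.

3NF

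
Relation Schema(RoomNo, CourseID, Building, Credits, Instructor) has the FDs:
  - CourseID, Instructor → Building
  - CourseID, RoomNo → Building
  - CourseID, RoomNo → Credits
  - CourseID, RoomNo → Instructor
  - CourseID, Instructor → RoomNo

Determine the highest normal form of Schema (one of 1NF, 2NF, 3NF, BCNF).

Candidate keys: {CourseID, Instructor}, {CourseID, RoomNo}. Prime attributes: {CourseID, Instructor, RoomNo}.
Each dependency's left side is a superkey — BCNF holds.

BCNF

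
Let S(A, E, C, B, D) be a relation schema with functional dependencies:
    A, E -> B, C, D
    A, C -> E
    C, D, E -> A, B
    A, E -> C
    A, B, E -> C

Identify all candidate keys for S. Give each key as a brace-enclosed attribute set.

{A, C}, {A, E}, {C, D, E}

{A, C}⁺ = {A, B, C, D, E} — all of the relation — so {A, C} is a candidate key.
{A, E}⁺ = {A, B, C, D, E} — all of the relation — so {A, E} is a candidate key.
{C, D, E}⁺ = {A, B, C, D, E} — all of the relation — so {C, D, E} is a candidate key.
These are minimal and exhaustive — every other superkey contains one of them.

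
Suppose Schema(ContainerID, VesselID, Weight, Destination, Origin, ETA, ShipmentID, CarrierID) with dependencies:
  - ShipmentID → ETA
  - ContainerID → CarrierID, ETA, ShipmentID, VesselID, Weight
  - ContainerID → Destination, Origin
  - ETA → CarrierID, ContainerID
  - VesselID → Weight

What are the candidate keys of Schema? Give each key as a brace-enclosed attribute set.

{ContainerID}, {ETA}, {ShipmentID}

{ContainerID}⁺ = {CarrierID, ContainerID, Destination, ETA, Origin, ShipmentID, VesselID, Weight}, which is every attribute, so {ContainerID} is a candidate key.
{ETA}⁺ = {CarrierID, ContainerID, Destination, ETA, Origin, ShipmentID, VesselID, Weight}, which is every attribute, so {ETA} is a candidate key.
{ShipmentID}⁺ = {CarrierID, ContainerID, Destination, ETA, Origin, ShipmentID, VesselID, Weight}, which is every attribute, so {ShipmentID} is a candidate key.
No proper subset of any of these is a key, and no other minimal superkey exists.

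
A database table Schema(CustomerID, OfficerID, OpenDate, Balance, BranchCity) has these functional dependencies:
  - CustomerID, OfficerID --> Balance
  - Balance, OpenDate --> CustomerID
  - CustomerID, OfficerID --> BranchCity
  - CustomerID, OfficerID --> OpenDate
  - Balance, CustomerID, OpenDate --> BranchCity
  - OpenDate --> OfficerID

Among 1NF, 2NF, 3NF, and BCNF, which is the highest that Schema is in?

3NF

Candidate keys: {Balance, OpenDate}, {CustomerID, OfficerID}, {CustomerID, OpenDate}. Prime attributes: {Balance, CustomerID, OfficerID, OpenDate}.
OpenDate --> OfficerID: {OpenDate}⁺ = {OfficerID, OpenDate}, which is not all of the attributes, so the left side is not a superkey — BCNF is violated.
Its right-hand attributes {OfficerID} are all prime, as are those of every other non-superkey FD — the relation is in 3NF.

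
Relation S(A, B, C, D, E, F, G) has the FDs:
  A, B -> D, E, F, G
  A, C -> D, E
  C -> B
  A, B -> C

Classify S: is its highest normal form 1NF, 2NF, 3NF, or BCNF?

Candidate keys: {A, B}, {A, C}. Prime attributes: {A, B, C}.
C -> B breaks BCNF: {C}⁺ = {B, C}, so {C} is not a superkey.
Since {B} ⊆ prime attributes and every other non-superkey FD also has a prime right side, the schema is in 3NF.

3NF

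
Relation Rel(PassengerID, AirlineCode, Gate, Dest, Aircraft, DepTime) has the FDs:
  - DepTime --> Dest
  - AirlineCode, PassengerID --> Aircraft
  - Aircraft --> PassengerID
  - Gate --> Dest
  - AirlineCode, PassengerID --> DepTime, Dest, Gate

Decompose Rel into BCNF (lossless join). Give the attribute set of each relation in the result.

Candidate keys of the original relation: {Aircraft, AirlineCode}, {AirlineCode, PassengerID}.
{Aircraft, AirlineCode, DepTime, Dest, Gate, PassengerID}: {DepTime} determines {DepTime, Dest} here but is not a superkey — split on DepTime --> Dest, giving {DepTime, Dest} and {Aircraft, AirlineCode, DepTime, Gate, PassengerID}.
{DepTime, Dest} is in BCNF.
{Aircraft, AirlineCode, DepTime, Gate, PassengerID}: {Aircraft} determines {Aircraft, PassengerID} here but is not a superkey — split on Aircraft --> PassengerID, giving {Aircraft, PassengerID} and {Aircraft, AirlineCode, DepTime, Gate}.
{Aircraft, PassengerID} is in BCNF.
{Aircraft, AirlineCode, DepTime, Gate} is in BCNF.

{Aircraft, AirlineCode, DepTime, Gate}; {Aircraft, PassengerID}; {DepTime, Dest}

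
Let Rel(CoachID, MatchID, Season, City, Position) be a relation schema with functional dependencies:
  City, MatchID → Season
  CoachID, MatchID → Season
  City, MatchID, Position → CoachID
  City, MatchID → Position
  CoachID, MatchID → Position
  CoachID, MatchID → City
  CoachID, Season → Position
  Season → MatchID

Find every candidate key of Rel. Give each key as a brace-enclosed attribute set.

{City, MatchID}, {City, Season}, {CoachID, MatchID}, {CoachID, Season}

{City, MatchID}⁺ = {City, CoachID, MatchID, Position, Season} — all of the relation — so {City, MatchID} is a candidate key.
{City, Season}⁺ = {City, CoachID, MatchID, Position, Season} — all of the relation — so {City, Season} is a candidate key.
{CoachID, MatchID}⁺ = {City, CoachID, MatchID, Position, Season} — all of the relation — so {CoachID, MatchID} is a candidate key.
{CoachID, Season}⁺ = {City, CoachID, MatchID, Position, Season} — all of the relation — so {CoachID, Season} is a candidate key.
No proper subset of any of these is a key, and no other minimal superkey exists.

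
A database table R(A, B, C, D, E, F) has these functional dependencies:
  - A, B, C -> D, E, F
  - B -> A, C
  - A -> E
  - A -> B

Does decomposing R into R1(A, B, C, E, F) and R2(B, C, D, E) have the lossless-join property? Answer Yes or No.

R1 ∩ R2 = {B, C, E}; its closure under F is {A, B, C, D, E, F}.
This includes all of R1, so the common attributes are a superkey of R1 — the join is lossless.

Yes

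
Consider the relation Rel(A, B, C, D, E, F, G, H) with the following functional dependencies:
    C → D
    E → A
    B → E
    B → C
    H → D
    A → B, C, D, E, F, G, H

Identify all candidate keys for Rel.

{A}, {B}, {E}

{A} is a candidate key since {A}⁺ = {A, B, C, D, E, F, G, H} covers every attribute.
{B} is a candidate key since {B}⁺ = {A, B, C, D, E, F, G, H} covers every attribute.
{E} is a candidate key since {E}⁺ = {A, B, C, D, E, F, G, H} covers every attribute.
No proper subset of any of these is a key, and no other minimal superkey exists.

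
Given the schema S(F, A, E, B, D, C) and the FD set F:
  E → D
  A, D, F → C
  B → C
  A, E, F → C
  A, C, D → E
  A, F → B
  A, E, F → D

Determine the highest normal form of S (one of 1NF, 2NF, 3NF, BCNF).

Candidate keys: {A, D, F}, {A, E, F}. Prime attributes: {A, D, E, F}.
E → D: {E}⁺ = {D, E}, which is not all of the attributes, so the left side is not a superkey — BCNF is violated.
B → C determines the non-prime attribute {C} from a non-superkey — 3NF is violated.
Since {A, F} ⊂ {A, D, F} and {A, F}⁺ ⊇ {B, C} with {B, C} non-prime, there is a partial dependency; 2NF fails.

1NF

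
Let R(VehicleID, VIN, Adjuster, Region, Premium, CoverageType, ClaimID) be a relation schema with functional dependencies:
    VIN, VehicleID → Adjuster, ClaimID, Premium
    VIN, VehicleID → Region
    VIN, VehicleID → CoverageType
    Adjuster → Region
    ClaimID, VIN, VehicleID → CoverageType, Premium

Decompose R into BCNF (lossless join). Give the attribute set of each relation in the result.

Candidate key of the original relation: {VIN, VehicleID}.
In {Adjuster, ClaimID, CoverageType, Premium, Region, VIN, VehicleID}, {Adjuster} is not a superkey ({Adjuster}⁺ restricted to this set is {Adjuster, Region}), so split on Adjuster → Region into {Adjuster, Region} and {Adjuster, ClaimID, CoverageType, Premium, VIN, VehicleID}.
{Adjuster, Region} is in BCNF.
{Adjuster, ClaimID, CoverageType, Premium, VIN, VehicleID} is in BCNF.

{Adjuster, ClaimID, CoverageType, Premium, VIN, VehicleID}; {Adjuster, Region}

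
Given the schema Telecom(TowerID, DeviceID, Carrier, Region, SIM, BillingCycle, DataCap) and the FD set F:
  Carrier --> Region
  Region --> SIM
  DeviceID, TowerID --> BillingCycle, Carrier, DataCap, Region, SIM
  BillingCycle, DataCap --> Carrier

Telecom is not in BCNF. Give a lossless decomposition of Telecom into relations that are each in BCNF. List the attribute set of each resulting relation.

Candidate key of the original relation: {DeviceID, TowerID}.
{BillingCycle, Carrier, DataCap, DeviceID, Region, SIM, TowerID}: {Carrier} determines {Carrier, Region, SIM} here but is not a superkey — split on Carrier --> Region, SIM, giving {Carrier, Region, SIM} and {BillingCycle, Carrier, DataCap, DeviceID, TowerID}.
{Carrier, Region, SIM}: {Region} determines {Region, SIM} here but is not a superkey — split on Region --> SIM, giving {Region, SIM} and {Carrier, Region}.
{Region, SIM} has no BCNF violation.
{Carrier, Region} has no BCNF violation.
{BillingCycle, Carrier, DataCap, DeviceID, TowerID}: {BillingCycle, DataCap} determines {BillingCycle, Carrier, DataCap} here but is not a superkey — split on BillingCycle, DataCap --> Carrier, giving {BillingCycle, Carrier, DataCap} and {BillingCycle, DataCap, DeviceID, TowerID}.
{BillingCycle, Carrier, DataCap} has no BCNF violation.
{BillingCycle, DataCap, DeviceID, TowerID} has no BCNF violation.

{BillingCycle, Carrier, DataCap}; {BillingCycle, DataCap, DeviceID, TowerID}; {Carrier, Region}; {Region, SIM}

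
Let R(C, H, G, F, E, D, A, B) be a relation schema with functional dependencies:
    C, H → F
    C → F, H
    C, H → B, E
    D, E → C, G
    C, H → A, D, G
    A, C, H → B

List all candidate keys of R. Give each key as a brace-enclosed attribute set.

{C}⁺ = {A, B, C, D, E, F, G, H} — all of the relation — so {C} is a candidate key.
{D, E}⁺ = {A, B, C, D, E, F, G, H} — all of the relation — so {D, E} is a candidate key.
These are minimal and exhaustive — every other superkey contains one of them.

{C}, {D, E}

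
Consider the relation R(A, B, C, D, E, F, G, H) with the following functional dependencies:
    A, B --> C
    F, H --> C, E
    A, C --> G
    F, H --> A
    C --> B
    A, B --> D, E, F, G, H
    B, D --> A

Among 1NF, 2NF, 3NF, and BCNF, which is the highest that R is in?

3NF

Candidate keys: {A, B}, {A, C}, {B, D}, {C, D}, {F, H}. Prime attributes: {A, B, C, D, F, H}.
C --> B: {C}⁺ = {B, C}, which is not all of the attributes, so the left side is not a superkey — BCNF is violated.
But every attribute on its right side ({B}) is prime, and the same holds for every other non-superkey FD, so 3NF still holds.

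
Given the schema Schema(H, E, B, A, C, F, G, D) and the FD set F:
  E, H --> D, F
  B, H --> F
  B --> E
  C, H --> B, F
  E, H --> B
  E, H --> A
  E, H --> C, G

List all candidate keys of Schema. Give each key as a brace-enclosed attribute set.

No FD produces {H}, so it must be in every candidate key.
{B, H}⁺ = {A, B, C, D, E, F, G, H}, which is every attribute, so {B, H} is a candidate key.
{C, H}⁺ = {A, B, C, D, E, F, G, H}, which is every attribute, so {C, H} is a candidate key.
{E, H}⁺ = {A, B, C, D, E, F, G, H}, which is every attribute, so {E, H} is a candidate key.
No proper subset of any of these is a key, and no other minimal superkey exists.

{B, H}, {C, H}, {E, H}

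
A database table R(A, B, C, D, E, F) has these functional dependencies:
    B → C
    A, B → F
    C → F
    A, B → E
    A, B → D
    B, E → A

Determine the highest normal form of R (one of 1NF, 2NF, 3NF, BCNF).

Candidate keys: {A, B}, {B, E}. Prime attributes: {A, B, E}.
B → C breaks BCNF: {B}⁺ = {B, C, F}, so {B} is not a superkey.
Because {C} is non-prime and the left side of B → C is not a superkey, the relation is not in 3NF.
{B} is a proper subset of the key {A, B}, and {B}⁺ contains the non-prime attributes {C, F} — a partial dependency, so 2NF is violated.

1NF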